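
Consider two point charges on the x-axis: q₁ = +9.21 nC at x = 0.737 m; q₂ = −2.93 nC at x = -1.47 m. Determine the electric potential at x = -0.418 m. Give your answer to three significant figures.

Electric potential is a scalar, so the contributions from each charge add algebraically: V = Σ kqᵢ/rᵢ.
Distances from the field point to each charge: r₁ = 1.16 m, r₂ = 1.05 m.
V = k[(9.21×10⁻⁹)/(1.16) + (-2.93×10⁻⁹)/(1.05)] = 46.6 V.

46.6 V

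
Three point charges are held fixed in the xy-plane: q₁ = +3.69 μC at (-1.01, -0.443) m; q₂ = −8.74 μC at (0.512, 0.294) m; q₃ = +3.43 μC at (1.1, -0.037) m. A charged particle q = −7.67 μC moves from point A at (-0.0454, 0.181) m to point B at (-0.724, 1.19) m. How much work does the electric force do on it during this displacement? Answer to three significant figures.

The work done by the electric force is W_field = −ΔU = −q(V_B − V_A) = q(V_A − V_B).
At A: distances to the source charges are 1.15 m, 0.569 m, 1.17 m; V_A = Σ kqᵢ/rᵢ = -8.28×10⁴ V.
At B: distances to the source charges are 1.66 m, 1.53 m, 2.20 m; V_B = Σ kqᵢ/rᵢ = -1.74×10⁴ V.
ΔV = V_B − V_A = 6.54×10⁴ V.
W_field = −qΔV = −(-7.67×10⁻⁶ C)(6.54×10⁴ V) = 0.502 J.

0.502 J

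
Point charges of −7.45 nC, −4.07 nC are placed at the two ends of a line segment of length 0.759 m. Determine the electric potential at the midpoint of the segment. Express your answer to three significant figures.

-273 V

The total potential is the scalar sum of each charge's contribution, V = Σ kqᵢ/rᵢ.
Each charge is 0.380 m from the midpoint.
V = k[(-7.45×10⁻⁹)/(0.380) + (-4.07×10⁻⁹)/(0.380)] = -273 V.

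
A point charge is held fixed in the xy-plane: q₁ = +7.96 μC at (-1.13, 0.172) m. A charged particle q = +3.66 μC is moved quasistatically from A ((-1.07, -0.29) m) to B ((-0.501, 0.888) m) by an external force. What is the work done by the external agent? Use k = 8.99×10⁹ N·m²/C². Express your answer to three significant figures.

-0.287 J

For quasistatic motion the external work equals the change in potential energy: W_ext = qΔV = q(V_B − V_A).
At A: distance to the source charge is 0.466 m; V_A = kq₁/r = 1.54×10⁵ V.
At B: distance to the source charge is 0.953 m; V_B = kq₁/r = 7.51×10⁴ V.
ΔV = V_B − V_A = -7.85×10⁴ V.
W_ext = qΔV = (3.66×10⁻⁶ C)(-7.85×10⁴ V) = -0.287 J.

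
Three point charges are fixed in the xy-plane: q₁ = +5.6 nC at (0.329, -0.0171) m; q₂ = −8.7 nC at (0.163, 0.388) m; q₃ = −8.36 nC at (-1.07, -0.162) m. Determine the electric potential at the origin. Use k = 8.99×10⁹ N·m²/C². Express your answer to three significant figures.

-102 V

The total potential is the scalar sum of each charge's contribution, V = Σ kqᵢ/rᵢ.
Distances from the field point to each charge: r₁ = 0.329 m, r₂ = 0.421 m, r₃ = 1.08 m.
V = k[(5.60×10⁻⁹)/(0.329) + (-8.70×10⁻⁹)/(0.421) + (-8.36×10⁻⁹)/(1.08)] = -102 V.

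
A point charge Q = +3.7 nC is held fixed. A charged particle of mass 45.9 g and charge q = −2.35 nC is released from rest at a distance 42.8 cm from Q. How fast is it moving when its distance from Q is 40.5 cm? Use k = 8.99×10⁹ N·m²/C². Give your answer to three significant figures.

6.72×10⁻⁴ m/s

Only the electrostatic force acts, so mechanical energy is conserved: ½mv² = U₁ − U₂ = kQq(1/r₁ − 1/r₂).
U₁ − U₂ = (8.99×10⁹ N·m²/C²)(3.70×10⁻⁹ C)(-2.35×10⁻⁹ C)(1/0.428 − 1/0.405) = 1.04×10⁻⁸ J.
v = √(2·1.04×10⁻⁸/0.0459) = 6.72×10⁻⁴ m/s.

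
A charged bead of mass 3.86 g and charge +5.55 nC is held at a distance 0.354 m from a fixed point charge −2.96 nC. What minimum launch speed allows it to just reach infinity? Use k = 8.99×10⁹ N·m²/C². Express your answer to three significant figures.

To just escape, total mechanical energy must reach zero at infinity: ½mv²_min + U = 0, so ½mv²_min = −U = |kQq|/r.
|U| = |kQq|/r = (8.99×10⁹ N·m²/C²)(2.96×10⁻⁹)(5.55×10⁻⁹)/(0.354) = 4.17×10⁻⁷ J.
v_min = √(2|U|/m) = √(2·4.17×10⁻⁷/3.86×10⁻³) = 0.0147 m/s.

0.0147 m/s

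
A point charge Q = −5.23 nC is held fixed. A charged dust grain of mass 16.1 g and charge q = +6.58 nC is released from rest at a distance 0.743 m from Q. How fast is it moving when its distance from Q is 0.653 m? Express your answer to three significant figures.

2.67×10⁻³ m/s

Only the electrostatic force acts, so mechanical energy is conserved: ½mv² = U₁ − U₂ = kQq(1/r₁ − 1/r₂).
U₁ − U₂ = (8.99×10⁹ N·m²/C²)(-5.23×10⁻⁹ C)(6.58×10⁻⁹ C)(1/0.743 − 1/0.653) = 5.74×10⁻⁸ J.
v = √(2·5.74×10⁻⁸/0.0161) = 2.67×10⁻³ m/s.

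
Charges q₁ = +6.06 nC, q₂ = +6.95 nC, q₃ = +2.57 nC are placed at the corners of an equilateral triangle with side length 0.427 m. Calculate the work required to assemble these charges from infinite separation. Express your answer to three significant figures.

The work to assemble the configuration equals its total potential energy, U = Σ kqᵢqⱼ/rᵢⱼ over all pairs.
All three pair separations equal the side length, 0.427 m.
U = (8.87×10⁻⁷) + (3.28×10⁻⁷) + (3.76×10⁻⁷) = 1.59×10⁻⁶ J.

1.59×10⁻⁶ J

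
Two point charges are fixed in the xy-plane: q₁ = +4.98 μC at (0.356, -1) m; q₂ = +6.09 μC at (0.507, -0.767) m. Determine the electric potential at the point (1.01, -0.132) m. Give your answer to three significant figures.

The total potential is the scalar sum of each charge's contribution, V = Σ kqᵢ/rᵢ.
Distances from the field point to each charge: r₁ = 1.09 m, r₂ = 0.810 m.
V = k[(4.98×10⁻⁶)/(1.09) + (6.09×10⁻⁶)/(0.810)] = 1.09×10⁵ V.

1.09×10⁵ V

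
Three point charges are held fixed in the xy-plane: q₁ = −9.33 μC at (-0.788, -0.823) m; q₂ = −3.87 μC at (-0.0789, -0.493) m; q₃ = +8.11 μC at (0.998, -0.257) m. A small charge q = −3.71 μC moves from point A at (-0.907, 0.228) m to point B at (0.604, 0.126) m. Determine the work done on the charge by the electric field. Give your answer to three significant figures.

0.442 J

The work done by the electric force is W_field = −ΔU = −q(V_B − V_A) = q(V_A − V_B).
At A: distances to the source charges are 1.06 m, 1.10 m, 1.97 m; V_A = Σ kqᵢ/rᵢ = -7.39×10⁴ V.
At B: distances to the source charges are 1.68 m, 0.922 m, 0.549 m; V_B = Σ kqᵢ/rᵢ = 4.52×10⁴ V.
ΔV = V_B − V_A = 1.19×10⁵ V.
W_field = −qΔV = −(-3.71×10⁻⁶ C)(1.19×10⁵ V) = 0.442 J.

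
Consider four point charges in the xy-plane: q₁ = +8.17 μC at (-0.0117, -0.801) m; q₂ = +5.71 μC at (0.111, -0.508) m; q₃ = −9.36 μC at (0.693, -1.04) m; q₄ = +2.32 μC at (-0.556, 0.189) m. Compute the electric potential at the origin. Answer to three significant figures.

1.59×10⁵ V

The total potential is the scalar sum of each charge's contribution, V = Σ kqᵢ/rᵢ.
Distances from the field point to each charge: r₁ = 0.801 m, r₂ = 0.520 m, r₃ = 1.25 m, r₄ = 0.587 m.
V = k[(8.17×10⁻⁶)/(0.801) + (5.71×10⁻⁶)/(0.520) + (-9.36×10⁻⁶)/(1.25) + (2.32×10⁻⁶)/(0.587)] = 1.59×10⁵ V.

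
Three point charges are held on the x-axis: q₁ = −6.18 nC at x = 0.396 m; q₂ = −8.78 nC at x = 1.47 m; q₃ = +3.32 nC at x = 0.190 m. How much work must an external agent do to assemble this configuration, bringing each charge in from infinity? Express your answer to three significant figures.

-6.46×10⁻⁷ J

The work to assemble the configuration equals its total potential energy, U = Σ kqᵢqⱼ/rᵢⱼ over all pairs.
Pair separations: r₁₂ = 1.07 m, r₁₃ = 0.206 m, r₂₃ = 1.28 m.
U = (4.54×10⁻⁷) + (-8.95×10⁻⁷) + (-2.05×10⁻⁷) = -6.46×10⁻⁷ J.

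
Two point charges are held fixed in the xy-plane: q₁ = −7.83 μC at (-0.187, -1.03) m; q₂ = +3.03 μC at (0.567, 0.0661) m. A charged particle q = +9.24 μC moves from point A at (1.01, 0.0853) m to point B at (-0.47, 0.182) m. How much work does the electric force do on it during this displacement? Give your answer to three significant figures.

0.451 J

The work done by the electric force is W_field = −ΔU = −q(V_B − V_A) = q(V_A − V_B).
At A: distances to the source charges are 1.64 m, 0.443 m; V_A = Σ kqᵢ/rᵢ = 1.84×10⁴ V.
At B: distances to the source charges are 1.24 m, 1.04 m; V_B = Σ kqᵢ/rᵢ = -3.05×10⁴ V.
ΔV = V_B − V_A = -4.89×10⁴ V.
W_field = −qΔV = −(9.24×10⁻⁶ C)(-4.89×10⁴ V) = 0.451 J.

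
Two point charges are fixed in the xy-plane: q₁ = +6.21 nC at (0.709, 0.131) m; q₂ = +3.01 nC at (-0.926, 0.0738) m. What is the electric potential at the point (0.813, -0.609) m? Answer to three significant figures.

89.2 V

The total potential is the scalar sum of each charge's contribution, V = Σ kqᵢ/rᵢ.
Distances from the field point to each charge: r₁ = 0.747 m, r₂ = 1.87 m.
V = k[(6.21×10⁻⁹)/(0.747) + (3.01×10⁻⁹)/(1.87)] = 89.2 V.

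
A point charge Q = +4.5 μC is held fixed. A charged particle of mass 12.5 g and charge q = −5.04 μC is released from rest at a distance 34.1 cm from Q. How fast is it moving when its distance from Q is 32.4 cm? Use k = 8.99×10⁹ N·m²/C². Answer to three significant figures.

2.24 m/s

Only the electrostatic force acts, so mechanical energy is conserved: ½mv² = U₁ − U₂ = kQq(1/r₁ − 1/r₂).
U₁ − U₂ = (8.99×10⁹ N·m²/C²)(4.50×10⁻⁶ C)(-5.04×10⁻⁶ C)(1/0.341 − 1/0.324) = 0.0314 J.
v = √(2·0.0314/0.0125) = 2.24 m/s.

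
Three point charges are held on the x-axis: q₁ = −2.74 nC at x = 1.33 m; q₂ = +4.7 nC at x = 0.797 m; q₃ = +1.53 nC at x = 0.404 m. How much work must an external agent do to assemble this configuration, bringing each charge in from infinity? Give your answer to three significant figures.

-9.34×10⁻⁸ J

The assembly work is the sum of pairwise potential energies, U = Σ_{i<j} kqᵢqⱼ/rᵢⱼ.
Pair separations: r₁₂ = 0.533 m, r₁₃ = 0.926 m, r₂₃ = 0.393 m.
U = (-2.17×10⁻⁷) + (-4.07×10⁻⁸) + (1.64×10⁻⁷) = -9.34×10⁻⁸ J.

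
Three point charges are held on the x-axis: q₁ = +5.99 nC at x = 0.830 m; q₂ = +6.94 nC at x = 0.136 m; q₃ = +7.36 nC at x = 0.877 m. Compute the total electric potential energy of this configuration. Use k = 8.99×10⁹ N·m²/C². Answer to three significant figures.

The assembly work is the sum of pairwise potential energies, U = Σ_{i<j} kqᵢqⱼ/rᵢⱼ.
Pair separations: r₁₂ = 0.694 m, r₁₃ = 0.0470 m, r₂₃ = 0.741 m.
U = (5.39×10⁻⁷) + (8.43×10⁻⁶) + (6.20×10⁻⁷) = 9.59×10⁻⁶ J.

9.59×10⁻⁶ J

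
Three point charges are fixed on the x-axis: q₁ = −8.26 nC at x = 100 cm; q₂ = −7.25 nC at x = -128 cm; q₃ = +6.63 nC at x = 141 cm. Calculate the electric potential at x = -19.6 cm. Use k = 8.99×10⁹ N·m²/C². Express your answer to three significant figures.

-85.1 V

Electric potential is a scalar, so the contributions from each charge add algebraically: V = Σ kqᵢ/rᵢ.
Distances from the field point to each charge: r₁ = 1.20 m, r₂ = 1.08 m, r₃ = 1.61 m.
V = k[(-8.26×10⁻⁹)/(1.20) + (-7.25×10⁻⁹)/(1.08) + (6.63×10⁻⁹)/(1.61)] = -85.1 V.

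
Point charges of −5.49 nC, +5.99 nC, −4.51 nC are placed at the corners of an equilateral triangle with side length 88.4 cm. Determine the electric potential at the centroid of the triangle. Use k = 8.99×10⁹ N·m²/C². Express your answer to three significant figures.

The total potential is the scalar sum of each charge's contribution, V = Σ kqᵢ/rᵢ.
The distance from each vertex to the centroid is a/√3 = 0.510 m.
V = k[(-5.49×10⁻⁹)/(0.510) + (5.99×10⁻⁹)/(0.510) + (-4.51×10⁻⁹)/(0.510)] = -70.6 V.

-70.6 V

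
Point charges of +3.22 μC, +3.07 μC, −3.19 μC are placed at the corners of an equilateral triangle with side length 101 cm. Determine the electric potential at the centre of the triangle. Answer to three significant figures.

4.78×10⁴ V

Electric potential is a scalar, so the contributions from each charge add algebraically: V = Σ kqᵢ/rᵢ.
The distance from each vertex to the centroid is a/√3 = 0.583 m.
V = k[(3.22×10⁻⁶)/(0.583) + (3.07×10⁻⁶)/(0.583) + (-3.19×10⁻⁶)/(0.583)] = 4.78×10⁴ V.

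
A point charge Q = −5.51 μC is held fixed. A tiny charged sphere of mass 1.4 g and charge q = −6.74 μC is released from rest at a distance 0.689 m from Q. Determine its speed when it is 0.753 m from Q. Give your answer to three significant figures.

Only the electrostatic force acts, so mechanical energy is conserved: ½mv² = U₁ − U₂ = kQq(1/r₁ − 1/r₂).
U₁ − U₂ = (8.99×10⁹ N·m²/C²)(-5.51×10⁻⁶ C)(-6.74×10⁻⁶ C)(1/0.689 − 1/0.753) = 0.0412 J.
v = √(2·0.0412/1.40×10⁻³) = 7.67 m/s.

7.67 m/s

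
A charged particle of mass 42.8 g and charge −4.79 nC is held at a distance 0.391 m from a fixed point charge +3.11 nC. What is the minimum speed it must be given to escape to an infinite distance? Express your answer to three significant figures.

4.00×10⁻³ m/s

To just escape, total mechanical energy must reach zero at infinity: ½mv²_min + U = 0, so ½mv²_min = −U = |kQq|/r.
|U| = |kQq|/r = (8.99×10⁹ N·m²/C²)(3.11×10⁻⁹)(4.79×10⁻⁹)/(0.391) = 3.43×10⁻⁷ J.
v_min = √(2|U|/m) = √(2·3.43×10⁻⁷/0.0428) = 4.00×10⁻³ m/s.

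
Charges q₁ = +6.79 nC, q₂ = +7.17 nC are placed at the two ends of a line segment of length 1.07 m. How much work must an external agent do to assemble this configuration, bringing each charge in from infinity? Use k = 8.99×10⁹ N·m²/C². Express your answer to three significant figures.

4.09×10⁻⁷ J

The work to assemble the configuration equals its total potential energy, U = Σ kqᵢqⱼ/rᵢⱼ over all pairs.
The separation is r = 1.07 m.
U = (4.09×10⁻⁷) = 4.09×10⁻⁷ J.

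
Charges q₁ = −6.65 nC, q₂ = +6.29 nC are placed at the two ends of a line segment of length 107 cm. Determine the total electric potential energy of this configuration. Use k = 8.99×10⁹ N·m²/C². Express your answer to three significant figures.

The work to assemble the configuration equals its total potential energy, U = Σ kqᵢqⱼ/rᵢⱼ over all pairs.
The separation is r = 1.07 m.
U = (-3.51×10⁻⁷) = -3.51×10⁻⁷ J.

-3.51×10⁻⁷ J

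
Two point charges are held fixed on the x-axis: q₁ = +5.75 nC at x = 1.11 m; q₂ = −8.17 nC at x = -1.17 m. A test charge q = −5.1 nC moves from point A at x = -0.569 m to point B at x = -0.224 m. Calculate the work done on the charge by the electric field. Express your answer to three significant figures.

The work done by the electric force is W_field = −ΔU = −q(V_B − V_A) = q(V_A − V_B).
At A: distances to the source charges are 1.68 m, 0.601 m; V_A = Σ kqᵢ/rᵢ = -91.4 V.
At B: distances to the source charges are 1.33 m, 0.946 m; V_B = Σ kqᵢ/rᵢ = -38.9 V.
ΔV = V_B − V_A = 52.5 V.
W_field = −qΔV = −(-5.10×10⁻⁹ C)(52.5 V) = 2.68×10⁻⁷ J.

2.68×10⁻⁷ J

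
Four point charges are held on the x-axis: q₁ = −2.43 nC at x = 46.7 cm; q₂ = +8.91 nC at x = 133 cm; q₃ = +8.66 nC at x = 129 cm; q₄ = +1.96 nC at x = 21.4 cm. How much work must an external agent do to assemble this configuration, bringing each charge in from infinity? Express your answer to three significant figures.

1.70×10⁻⁵ J

The work to assemble the configuration equals its total potential energy, U = Σ kqᵢqⱼ/rᵢⱼ over all pairs.
Pair separations: r₁₂ = 0.863 m, r₁₃ = 0.823 m, r₁₄ = 0.253 m, r₂₃ = 0.0400 m, r₂₄ = 1.12 m, r₃₄ = 1.08 m.
Summing all 6 pair terms gives U = 1.70×10⁻⁵ J.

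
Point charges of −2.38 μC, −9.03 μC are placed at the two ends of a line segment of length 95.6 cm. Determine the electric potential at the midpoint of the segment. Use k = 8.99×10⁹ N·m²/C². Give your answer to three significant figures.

Electric potential is a scalar, so the contributions from each charge add algebraically: V = Σ kqᵢ/rᵢ.
Each charge is 0.478 m from the midpoint.
V = k[(-2.38×10⁻⁶)/(0.478) + (-9.03×10⁻⁶)/(0.478)] = -2.15×10⁵ V.

-2.15×10⁵ V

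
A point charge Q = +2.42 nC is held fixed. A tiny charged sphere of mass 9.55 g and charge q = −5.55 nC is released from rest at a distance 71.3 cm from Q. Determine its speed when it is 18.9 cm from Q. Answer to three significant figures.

9.92×10⁻³ m/s

Only the electrostatic force acts, so mechanical energy is conserved: ½mv² = U₁ − U₂ = kQq(1/r₁ − 1/r₂).
U₁ − U₂ = (8.99×10⁹ N·m²/C²)(2.42×10⁻⁹ C)(-5.55×10⁻⁹ C)(1/0.713 − 1/0.189) = 4.70×10⁻⁷ J.
v = √(2·4.70×10⁻⁷/9.55×10⁻³) = 9.92×10⁻³ m/s.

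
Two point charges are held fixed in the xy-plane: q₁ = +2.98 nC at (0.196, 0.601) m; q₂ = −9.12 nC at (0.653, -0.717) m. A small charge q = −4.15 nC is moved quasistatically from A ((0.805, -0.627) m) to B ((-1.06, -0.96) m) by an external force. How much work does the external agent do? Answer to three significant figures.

For quasistatic motion the external work equals the change in potential energy: W_ext = qΔV = q(V_B − V_A).
At A: distances to the source charges are 1.37 m, 0.177 m; V_A = Σ kqᵢ/rᵢ = -445 V.
At B: distances to the source charges are 2.00 m, 1.73 m; V_B = Σ kqᵢ/rᵢ = -34.0 V.
ΔV = V_B − V_A = 411 V.
W_ext = qΔV = (-4.15×10⁻⁹ C)(411 V) = -1.70×10⁻⁶ J.

-1.70×10⁻⁶ J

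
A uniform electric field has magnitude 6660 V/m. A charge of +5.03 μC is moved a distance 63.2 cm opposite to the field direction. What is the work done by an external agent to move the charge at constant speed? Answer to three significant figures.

0.0212 J

The potential change for a displacement 63.2 cm opposite to the field direction is ΔV = +Ed = 4210 V.
W_ext = qΔV = 0.0212 J.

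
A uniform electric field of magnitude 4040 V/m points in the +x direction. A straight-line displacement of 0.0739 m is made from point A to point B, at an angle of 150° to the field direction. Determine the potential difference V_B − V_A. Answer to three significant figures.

259 V

Only the component of displacement along E changes the potential: ΔV = −E·d·cosθ.
ΔV = −(4040 V/m)(0.0739 m)cos150° = 259 V.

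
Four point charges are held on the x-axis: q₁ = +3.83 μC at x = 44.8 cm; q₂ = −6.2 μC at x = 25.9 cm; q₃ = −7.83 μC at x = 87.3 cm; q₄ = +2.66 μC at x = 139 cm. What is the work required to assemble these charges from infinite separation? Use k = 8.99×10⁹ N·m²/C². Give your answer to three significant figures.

-1.45 J

The work to assemble the configuration equals its total potential energy, U = Σ kqᵢqⱼ/rᵢⱼ over all pairs.
Pair separations: r₁₂ = 0.189 m, r₁₃ = 0.425 m, r₁₄ = 0.942 m, r₂₃ = 0.614 m, r₂₄ = 1.13 m, r₃₄ = 0.517 m.
Summing all 6 pair terms gives U = -1.45 J.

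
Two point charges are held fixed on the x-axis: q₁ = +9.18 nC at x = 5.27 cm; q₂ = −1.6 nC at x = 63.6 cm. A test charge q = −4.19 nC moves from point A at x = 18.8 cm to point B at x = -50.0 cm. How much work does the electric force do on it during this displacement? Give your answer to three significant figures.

The work done by the electric force is W_field = −ΔU = −q(V_B − V_A) = q(V_A − V_B).
At A: distances to the source charges are 0.135 m, 0.448 m; V_A = Σ kqᵢ/rᵢ = 578 V.
At B: distances to the source charges are 0.553 m, 1.14 m; V_B = Σ kqᵢ/rᵢ = 137 V.
ΔV = V_B − V_A = -441 V.
W_field = −qΔV = −(-4.19×10⁻⁹ C)(-441 V) = -1.85×10⁻⁶ J.

-1.85×10⁻⁶ J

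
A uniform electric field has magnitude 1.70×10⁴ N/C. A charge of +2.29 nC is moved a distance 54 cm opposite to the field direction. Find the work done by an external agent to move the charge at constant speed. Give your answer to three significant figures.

2.10×10⁻⁵ J

The potential change for a displacement 54 cm opposite to the field direction is ΔV = +Ed = 9180 V.
W_ext = qΔV = 2.10×10⁻⁵ J.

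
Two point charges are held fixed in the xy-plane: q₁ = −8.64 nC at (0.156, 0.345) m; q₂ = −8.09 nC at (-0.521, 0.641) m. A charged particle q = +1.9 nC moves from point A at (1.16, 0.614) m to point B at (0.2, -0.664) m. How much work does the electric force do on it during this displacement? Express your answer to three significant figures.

The work done by the electric force is W_field = −ΔU = −q(V_B − V_A) = q(V_A − V_B).
At A: distances to the source charges are 1.04 m, 1.68 m; V_A = Σ kqᵢ/rᵢ = -118 V.
At B: distances to the source charges are 1.01 m, 1.49 m; V_B = Σ kqᵢ/rᵢ = -126 V.
ΔV = V_B − V_A = -7.70 V.
W_field = −qΔV = −(1.90×10⁻⁹ C)(-7.70 V) = 1.46×10⁻⁸ J.

1.46×10⁻⁸ J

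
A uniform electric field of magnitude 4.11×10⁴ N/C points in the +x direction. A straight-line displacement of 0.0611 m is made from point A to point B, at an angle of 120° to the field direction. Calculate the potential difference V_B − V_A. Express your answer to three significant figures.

1260 V

Only the component of displacement along E changes the potential: ΔV = −E·d·cosθ.
ΔV = −(4.11×10⁴ V/m)(0.0611 m)cos120° = 1260 V.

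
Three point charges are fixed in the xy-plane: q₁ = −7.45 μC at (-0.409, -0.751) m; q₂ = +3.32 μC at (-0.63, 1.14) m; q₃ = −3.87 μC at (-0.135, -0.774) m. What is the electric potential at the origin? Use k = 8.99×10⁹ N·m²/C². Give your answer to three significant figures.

Electric potential is a scalar, so the contributions from each charge add algebraically: V = Σ kqᵢ/rᵢ.
Distances from the field point to each charge: r₁ = 0.855 m, r₂ = 1.30 m, r₃ = 0.786 m.
V = k[(-7.45×10⁻⁶)/(0.855) + (3.32×10⁻⁶)/(1.30) + (-3.87×10⁻⁶)/(0.786)] = -9.97×10⁴ V.

-9.97×10⁴ V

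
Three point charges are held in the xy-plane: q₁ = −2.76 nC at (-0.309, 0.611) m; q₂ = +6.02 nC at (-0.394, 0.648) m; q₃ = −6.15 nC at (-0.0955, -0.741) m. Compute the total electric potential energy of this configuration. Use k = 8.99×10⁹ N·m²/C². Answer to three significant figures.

The work to assemble the configuration equals its total potential energy, U = Σ kqᵢqⱼ/rᵢⱼ over all pairs.
Pair separations: r₁₂ = 0.0927 m, r₁₃ = 1.37 m, r₂₃ = 1.42 m.
U = (-1.61×10⁻⁶) + (1.11×10⁻⁷) + (-2.34×10⁻⁷) = -1.73×10⁻⁶ J.

-1.73×10⁻⁶ J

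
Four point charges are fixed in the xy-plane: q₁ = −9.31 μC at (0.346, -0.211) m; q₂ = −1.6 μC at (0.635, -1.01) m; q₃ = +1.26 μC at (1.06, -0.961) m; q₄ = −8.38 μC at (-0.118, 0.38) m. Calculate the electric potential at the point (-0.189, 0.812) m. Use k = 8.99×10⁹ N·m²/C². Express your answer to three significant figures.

The total potential is the scalar sum of each charge's contribution, V = Σ kqᵢ/rᵢ.
Distances from the field point to each charge: r₁ = 1.15 m, r₂ = 2.00 m, r₃ = 2.17 m, r₄ = 0.438 m.
V = k[(-9.31×10⁻⁶)/(1.15) + (-1.60×10⁻⁶)/(2.00) + (1.26×10⁻⁶)/(2.17) + (-8.38×10⁻⁶)/(0.438)] = -2.47×10⁵ V.

-2.47×10⁵ V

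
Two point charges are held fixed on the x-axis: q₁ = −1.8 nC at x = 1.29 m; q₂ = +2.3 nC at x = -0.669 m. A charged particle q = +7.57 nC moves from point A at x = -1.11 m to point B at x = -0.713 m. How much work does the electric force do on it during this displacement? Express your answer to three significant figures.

The work done by the electric force is W_field = −ΔU = −q(V_B − V_A) = q(V_A − V_B).
At A: distances to the source charges are 2.40 m, 0.441 m; V_A = Σ kqᵢ/rᵢ = 40.1 V.
At B: distances to the source charges are 2.00 m, 0.0440 m; V_B = Σ kqᵢ/rᵢ = 462 V.
ΔV = V_B − V_A = 422 V.
W_field = −qΔV = −(7.57×10⁻⁹ C)(422 V) = -3.19×10⁻⁶ J.

-3.19×10⁻⁶ J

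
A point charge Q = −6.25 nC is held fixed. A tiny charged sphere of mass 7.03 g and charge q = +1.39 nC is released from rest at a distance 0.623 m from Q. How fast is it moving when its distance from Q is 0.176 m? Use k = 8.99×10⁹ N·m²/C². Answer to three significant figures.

Only the electrostatic force acts, so mechanical energy is conserved: ½mv² = U₁ − U₂ = kQq(1/r₁ − 1/r₂).
U₁ − U₂ = (8.99×10⁹ N·m²/C²)(-6.25×10⁻⁹ C)(1.39×10⁻⁹ C)(1/0.623 − 1/0.176) = 3.18×10⁻⁷ J.
v = √(2·3.18×10⁻⁷/7.03×10⁻³) = 9.52×10⁻³ m/s.

9.52×10⁻³ m/s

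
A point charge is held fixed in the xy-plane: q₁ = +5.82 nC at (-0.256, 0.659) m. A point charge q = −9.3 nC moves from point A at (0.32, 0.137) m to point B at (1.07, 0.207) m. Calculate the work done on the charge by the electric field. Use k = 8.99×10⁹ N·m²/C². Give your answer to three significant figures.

-2.79×10⁻⁷ J

The work done by the electric force is W_field = −ΔU = −q(V_B − V_A) = q(V_A − V_B).
At A: distance to the source charge is 0.777 m; V_A = kq₁/r = 67.3 V.
At B: distance to the source charge is 1.40 m; V_B = kq₁/r = 37.3 V.
ΔV = V_B − V_A = -30.0 V.
W_field = −qΔV = −(-9.30×10⁻⁹ C)(-30.0 V) = -2.79×10⁻⁷ J.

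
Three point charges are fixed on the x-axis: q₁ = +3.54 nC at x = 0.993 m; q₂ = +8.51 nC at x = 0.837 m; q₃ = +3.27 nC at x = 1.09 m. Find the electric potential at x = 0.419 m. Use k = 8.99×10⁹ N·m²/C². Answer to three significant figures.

Electric potential is a scalar, so the contributions from each charge add algebraically: V = Σ kqᵢ/rᵢ.
Distances from the field point to each charge: r₁ = 0.574 m, r₂ = 0.418 m, r₃ = 0.671 m.
V = k[(3.54×10⁻⁹)/(0.574) + (8.51×10⁻⁹)/(0.418) + (3.27×10⁻⁹)/(0.671)] = 282 V.

282 V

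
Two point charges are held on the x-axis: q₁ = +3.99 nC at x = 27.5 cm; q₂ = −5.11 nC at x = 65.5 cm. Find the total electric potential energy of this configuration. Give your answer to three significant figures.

-4.82×10⁻⁷ J

The work to assemble the configuration equals its total potential energy, U = Σ kqᵢqⱼ/rᵢⱼ over all pairs.
Pair separations: r₁₂ = 0.380 m.
U = (-4.82×10⁻⁷) = -4.82×10⁻⁷ J.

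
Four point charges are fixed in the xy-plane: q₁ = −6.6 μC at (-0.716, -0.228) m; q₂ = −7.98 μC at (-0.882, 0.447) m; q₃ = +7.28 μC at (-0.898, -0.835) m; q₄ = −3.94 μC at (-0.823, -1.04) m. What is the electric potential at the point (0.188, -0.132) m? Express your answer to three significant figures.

The total potential is the scalar sum of each charge's contribution, V = Σ kqᵢ/rᵢ.
Distances from the field point to each charge: r₁ = 0.909 m, r₂ = 1.22 m, r₃ = 1.29 m, r₄ = 1.36 m.
V = k[(-6.60×10⁻⁶)/(0.909) + (-7.98×10⁻⁶)/(1.22) + (7.28×10⁻⁶)/(1.29) + (-3.94×10⁻⁶)/(1.36)] = -9.97×10⁴ V.

-9.97×10⁴ V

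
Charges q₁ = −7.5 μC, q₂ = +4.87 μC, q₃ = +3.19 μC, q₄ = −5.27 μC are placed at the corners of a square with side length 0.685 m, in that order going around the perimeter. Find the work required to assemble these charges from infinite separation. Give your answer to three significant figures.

-0.438 J

The work to assemble the configuration equals its total potential energy, U = Σ kqᵢqⱼ/rᵢⱼ over all pairs.
The four side pairs have separation 0.685 m and the two diagonal pairs 0.969 m.
Summing all 6 pair terms gives U = -0.438 J.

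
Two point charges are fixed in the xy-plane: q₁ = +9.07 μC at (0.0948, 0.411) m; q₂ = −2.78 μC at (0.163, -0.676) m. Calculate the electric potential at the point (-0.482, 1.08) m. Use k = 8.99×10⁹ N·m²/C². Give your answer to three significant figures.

7.90×10⁴ V

The total potential is the scalar sum of each charge's contribution, V = Σ kqᵢ/rᵢ.
Distances from the field point to each charge: r₁ = 0.883 m, r₂ = 1.87 m.
V = k[(9.07×10⁻⁶)/(0.883) + (-2.78×10⁻⁶)/(1.87)] = 7.90×10⁴ V.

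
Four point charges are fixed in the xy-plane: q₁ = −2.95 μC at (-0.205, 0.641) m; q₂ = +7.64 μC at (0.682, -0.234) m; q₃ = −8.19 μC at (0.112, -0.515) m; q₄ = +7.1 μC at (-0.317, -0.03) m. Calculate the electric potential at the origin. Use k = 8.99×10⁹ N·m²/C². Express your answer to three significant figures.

1.17×10⁵ V

Electric potential is a scalar, so the contributions from each charge add algebraically: V = Σ kqᵢ/rᵢ.
Distances from the field point to each charge: r₁ = 0.673 m, r₂ = 0.721 m, r₃ = 0.527 m, r₄ = 0.318 m.
V = k[(-2.95×10⁻⁶)/(0.673) + (7.64×10⁻⁶)/(0.721) + (-8.19×10⁻⁶)/(0.527) + (7.10×10⁻⁶)/(0.318)] = 1.17×10⁵ V.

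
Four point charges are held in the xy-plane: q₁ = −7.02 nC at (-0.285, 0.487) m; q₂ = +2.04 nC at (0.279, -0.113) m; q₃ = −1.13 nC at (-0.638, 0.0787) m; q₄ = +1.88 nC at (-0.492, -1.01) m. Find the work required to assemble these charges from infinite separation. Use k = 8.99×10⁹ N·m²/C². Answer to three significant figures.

-1.13×10⁻⁷ J

The assembly work is the sum of pairwise potential energies, U = Σ_{i<j} kqᵢqⱼ/rᵢⱼ.
Pair separations: r₁₂ = 0.823 m, r₁₃ = 0.540 m, r₁₄ = 1.51 m, r₂₃ = 0.937 m, r₂₄ = 1.18 m, r₃₄ = 1.10 m.
Summing all 6 pair terms gives U = -1.13×10⁻⁷ J.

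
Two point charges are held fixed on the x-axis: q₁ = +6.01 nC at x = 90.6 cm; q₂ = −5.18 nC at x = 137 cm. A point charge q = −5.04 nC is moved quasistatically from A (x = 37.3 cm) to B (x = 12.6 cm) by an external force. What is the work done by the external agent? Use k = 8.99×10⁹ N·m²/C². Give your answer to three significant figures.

1.15×10⁻⁷ J

For quasistatic motion the external work equals the change in potential energy: W_ext = qΔV = q(V_B − V_A).
At A: distances to the source charges are 0.533 m, 0.997 m; V_A = Σ kqᵢ/rᵢ = 54.7 V.
At B: distances to the source charges are 0.780 m, 1.24 m; V_B = Σ kqᵢ/rᵢ = 31.8 V.
ΔV = V_B − V_A = -22.8 V.
W_ext = qΔV = (-5.04×10⁻⁹ C)(-22.8 V) = 1.15×10⁻⁷ J.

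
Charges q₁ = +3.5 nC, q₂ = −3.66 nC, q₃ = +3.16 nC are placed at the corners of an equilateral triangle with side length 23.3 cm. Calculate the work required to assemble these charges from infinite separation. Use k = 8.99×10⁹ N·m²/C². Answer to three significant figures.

-5.14×10⁻⁷ J

The assembly work is the sum of pairwise potential energies, U = Σ_{i<j} kqᵢqⱼ/rᵢⱼ.
All three pair separations equal the side length, 0.233 m.
U = (-4.94×10⁻⁷) + (4.27×10⁻⁷) + (-4.46×10⁻⁷) = -5.14×10⁻⁷ J.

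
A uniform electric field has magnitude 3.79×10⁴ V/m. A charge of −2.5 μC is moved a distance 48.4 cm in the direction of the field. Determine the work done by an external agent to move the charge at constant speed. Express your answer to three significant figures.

0.0459 J

The potential change for a displacement 48.4 cm in the direction of the field is ΔV = −Ed = -1.83×10⁴ V.
W_ext = qΔV = 0.0459 J.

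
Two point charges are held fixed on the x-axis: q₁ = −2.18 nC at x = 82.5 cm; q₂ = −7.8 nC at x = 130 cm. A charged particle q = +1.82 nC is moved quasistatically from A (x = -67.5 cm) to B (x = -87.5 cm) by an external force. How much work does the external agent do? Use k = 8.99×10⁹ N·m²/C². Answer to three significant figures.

8.74×10⁻⁹ J

For quasistatic motion the external work equals the change in potential energy: W_ext = qΔV = q(V_B − V_A).
At A: distances to the source charges are 1.50 m, 1.98 m; V_A = Σ kqᵢ/rᵢ = -48.6 V.
At B: distances to the source charges are 1.70 m, 2.17 m; V_B = Σ kqᵢ/rᵢ = -43.8 V.
ΔV = V_B − V_A = 4.80 V.
W_ext = qΔV = (1.82×10⁻⁹ C)(4.80 V) = 8.74×10⁻⁹ J.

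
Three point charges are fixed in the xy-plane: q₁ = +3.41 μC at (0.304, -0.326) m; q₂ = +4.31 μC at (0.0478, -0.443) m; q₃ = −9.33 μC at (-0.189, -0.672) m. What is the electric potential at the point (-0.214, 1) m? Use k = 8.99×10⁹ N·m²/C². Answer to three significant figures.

-2210 V

Electric potential is a scalar, so the contributions from each charge add algebraically: V = Σ kqᵢ/rᵢ.
Distances from the field point to each charge: r₁ = 1.42 m, r₂ = 1.47 m, r₃ = 1.67 m.
V = k[(3.41×10⁻⁶)/(1.42) + (4.31×10⁻⁶)/(1.47) + (-9.33×10⁻⁶)/(1.67)] = -2210 V.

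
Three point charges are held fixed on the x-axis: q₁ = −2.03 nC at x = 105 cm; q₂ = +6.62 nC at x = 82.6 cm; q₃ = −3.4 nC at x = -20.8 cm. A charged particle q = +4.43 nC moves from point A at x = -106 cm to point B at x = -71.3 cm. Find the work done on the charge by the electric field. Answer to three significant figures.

8.52×10⁻⁸ J

The work done by the electric force is W_field = −ΔU = −q(V_B − V_A) = q(V_A − V_B).
At A: distances to the source charges are 2.11 m, 1.89 m, 0.852 m; V_A = Σ kqᵢ/rᵢ = -13.0 V.
At B: distances to the source charges are 1.76 m, 1.54 m, 0.505 m; V_B = Σ kqᵢ/rᵢ = -32.2 V.
ΔV = V_B − V_A = -19.2 V.
W_field = −qΔV = −(4.43×10⁻⁹ C)(-19.2 V) = 8.52×10⁻⁸ J.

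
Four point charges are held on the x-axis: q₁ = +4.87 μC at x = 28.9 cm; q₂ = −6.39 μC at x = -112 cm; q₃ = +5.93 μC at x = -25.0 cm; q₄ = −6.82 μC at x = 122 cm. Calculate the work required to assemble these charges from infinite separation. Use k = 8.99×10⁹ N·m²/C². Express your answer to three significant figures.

The work to assemble the configuration equals its total potential energy, U = Σ kqᵢqⱼ/rᵢⱼ over all pairs.
Pair separations: r₁₂ = 1.41 m, r₁₃ = 0.539 m, r₁₄ = 0.931 m, r₂₃ = 0.870 m, r₂₄ = 2.34 m, r₃₄ = 1.47 m.
Summing all 6 pair terms gives U = -0.509 J.

-0.509 J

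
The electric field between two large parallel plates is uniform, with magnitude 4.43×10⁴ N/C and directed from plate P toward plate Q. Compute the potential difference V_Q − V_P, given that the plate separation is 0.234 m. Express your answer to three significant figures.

-1.04×10⁴ V

In a uniform field, potential decreases in the direction of E: ΔV = −E·d for a displacement d parallel to E.
Going from P to Q is a displacement of 0.234 m along the field, so V_Q − V_P = −Ed = -1.04×10⁴ V.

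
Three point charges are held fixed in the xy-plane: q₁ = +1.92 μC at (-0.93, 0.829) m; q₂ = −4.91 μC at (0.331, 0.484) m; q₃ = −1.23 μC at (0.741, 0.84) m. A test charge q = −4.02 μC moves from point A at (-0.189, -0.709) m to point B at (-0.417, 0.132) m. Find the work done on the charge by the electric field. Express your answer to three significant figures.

The work done by the electric force is W_field = −ΔU = −q(V_B − V_A) = q(V_A − V_B).
At A: distances to the source charges are 1.71 m, 1.30 m, 1.81 m; V_A = Σ kqᵢ/rᵢ = -2.99×10⁴ V.
At B: distances to the source charges are 0.865 m, 0.827 m, 1.36 m; V_B = Σ kqᵢ/rᵢ = -4.16×10⁴ V.
ΔV = V_B − V_A = -1.17×10⁴ V.
W_field = −qΔV = −(-4.02×10⁻⁶ C)(-1.17×10⁴ V) = -0.0469 J.

-0.0469 J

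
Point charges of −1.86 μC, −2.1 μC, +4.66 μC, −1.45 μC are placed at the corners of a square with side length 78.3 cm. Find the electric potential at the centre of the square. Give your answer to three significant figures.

-1.22×10⁴ V

The total potential is the scalar sum of each charge's contribution, V = Σ kqᵢ/rᵢ.
The distance from each corner to the centre is a√2/2 = 0.554 m.
V = k[(-1.86×10⁻⁶)/(0.554) + (-2.10×10⁻⁶)/(0.554) + (4.66×10⁻⁶)/(0.554) + (-1.45×10⁻⁶)/(0.554)] = -1.22×10⁴ V.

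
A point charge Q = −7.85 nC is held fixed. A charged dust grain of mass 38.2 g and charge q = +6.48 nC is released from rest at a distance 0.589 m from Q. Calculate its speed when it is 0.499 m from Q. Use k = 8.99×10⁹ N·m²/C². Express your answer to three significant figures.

2.71×10⁻³ m/s

Only the electrostatic force acts, so mechanical energy is conserved: ½mv² = U₁ − U₂ = kQq(1/r₁ − 1/r₂).
U₁ − U₂ = (8.99×10⁹ N·m²/C²)(-7.85×10⁻⁹ C)(6.48×10⁻⁹ C)(1/0.589 − 1/0.499) = 1.40×10⁻⁷ J.
v = √(2·1.40×10⁻⁷/0.0382) = 2.71×10⁻³ m/s.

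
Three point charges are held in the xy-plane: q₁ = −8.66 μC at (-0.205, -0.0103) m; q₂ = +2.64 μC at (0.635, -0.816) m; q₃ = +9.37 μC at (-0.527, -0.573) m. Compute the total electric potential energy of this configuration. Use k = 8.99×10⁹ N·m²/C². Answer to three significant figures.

The assembly work is the sum of pairwise potential energies, U = Σ_{i<j} kqᵢqⱼ/rᵢⱼ.
Pair separations: r₁₂ = 1.16 m, r₁₃ = 0.648 m, r₂₃ = 1.19 m.
U = (-0.177) + (-1.13) + (0.187) = -1.11 J.

-1.11 J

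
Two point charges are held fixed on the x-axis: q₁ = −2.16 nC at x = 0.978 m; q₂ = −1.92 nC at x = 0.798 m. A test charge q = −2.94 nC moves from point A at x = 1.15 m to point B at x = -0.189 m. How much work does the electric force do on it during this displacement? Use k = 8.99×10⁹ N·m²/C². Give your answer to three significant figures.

The work done by the electric force is W_field = −ΔU = −q(V_B − V_A) = q(V_A − V_B).
At A: distances to the source charges are 0.172 m, 0.352 m; V_A = Σ kqᵢ/rᵢ = -162 V.
At B: distances to the source charges are 1.17 m, 0.987 m; V_B = Σ kqᵢ/rᵢ = -34.1 V.
ΔV = V_B − V_A = 128 V.
W_field = −qΔV = −(-2.94×10⁻⁹ C)(128 V) = 3.76×10⁻⁷ J.

3.76×10⁻⁷ J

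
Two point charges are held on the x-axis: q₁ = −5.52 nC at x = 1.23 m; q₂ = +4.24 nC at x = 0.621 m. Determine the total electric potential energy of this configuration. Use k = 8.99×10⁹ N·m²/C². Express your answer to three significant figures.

-3.45×10⁻⁷ J

The work to assemble the configuration equals its total potential energy, U = Σ kqᵢqⱼ/rᵢⱼ over all pairs.
Pair separations: r₁₂ = 0.609 m.
U = (-3.45×10⁻⁷) = -3.45×10⁻⁷ J.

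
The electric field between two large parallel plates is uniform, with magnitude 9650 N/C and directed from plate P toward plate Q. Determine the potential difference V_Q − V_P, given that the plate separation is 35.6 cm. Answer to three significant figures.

In a uniform field, potential decreases in the direction of E: ΔV = −E·d for a displacement d parallel to E.
Going from P to Q is a displacement of 35.6 cm along the field, so V_Q − V_P = −Ed = -3440 V.

-3440 V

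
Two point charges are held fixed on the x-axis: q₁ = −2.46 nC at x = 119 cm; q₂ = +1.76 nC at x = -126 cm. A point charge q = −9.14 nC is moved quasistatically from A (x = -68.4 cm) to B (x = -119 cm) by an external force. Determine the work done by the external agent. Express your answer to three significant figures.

-1.84×10⁻⁶ J

For quasistatic motion the external work equals the change in potential energy: W_ext = qΔV = q(V_B − V_A).
At A: distances to the source charges are 1.87 m, 0.576 m; V_A = Σ kqᵢ/rᵢ = 15.7 V.
At B: distances to the source charges are 2.38 m, 0.0700 m; V_B = Σ kqᵢ/rᵢ = 217 V.
ΔV = V_B − V_A = 201 V.
W_ext = qΔV = (-9.14×10⁻⁹ C)(201 V) = -1.84×10⁻⁶ J.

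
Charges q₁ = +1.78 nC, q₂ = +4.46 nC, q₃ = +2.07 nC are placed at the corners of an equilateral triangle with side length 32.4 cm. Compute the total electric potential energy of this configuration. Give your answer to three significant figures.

5.79×10⁻⁷ J

The assembly work is the sum of pairwise potential energies, U = Σ_{i<j} kqᵢqⱼ/rᵢⱼ.
All three pair separations equal the side length, 0.324 m.
U = (2.20×10⁻⁷) + (1.02×10⁻⁷) + (2.56×10⁻⁷) = 5.79×10⁻⁷ J.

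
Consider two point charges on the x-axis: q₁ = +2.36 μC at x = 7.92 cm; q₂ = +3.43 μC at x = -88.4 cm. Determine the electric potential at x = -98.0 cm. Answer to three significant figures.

3.41×10⁵ V

Electric potential is a scalar, so the contributions from each charge add algebraically: V = Σ kqᵢ/rᵢ.
Distances from the field point to each charge: r₁ = 1.06 m, r₂ = 0.0960 m.
V = k[(2.36×10⁻⁶)/(1.06) + (3.43×10⁻⁶)/(0.0960)] = 3.41×10⁵ V.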